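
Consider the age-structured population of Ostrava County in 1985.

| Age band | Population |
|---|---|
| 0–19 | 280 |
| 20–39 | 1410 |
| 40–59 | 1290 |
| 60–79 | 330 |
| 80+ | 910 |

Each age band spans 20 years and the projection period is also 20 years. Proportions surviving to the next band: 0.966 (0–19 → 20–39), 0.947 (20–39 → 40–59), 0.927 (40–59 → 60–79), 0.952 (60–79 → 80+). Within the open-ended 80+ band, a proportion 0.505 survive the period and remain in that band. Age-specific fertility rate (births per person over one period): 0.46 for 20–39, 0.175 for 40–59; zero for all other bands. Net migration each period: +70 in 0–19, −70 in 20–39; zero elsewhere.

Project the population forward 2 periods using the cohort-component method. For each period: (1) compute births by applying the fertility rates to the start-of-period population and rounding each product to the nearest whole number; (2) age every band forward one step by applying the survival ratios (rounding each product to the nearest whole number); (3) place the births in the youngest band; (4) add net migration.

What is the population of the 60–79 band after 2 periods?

After projecting period 1:
Births: 1410 * 0.46 = 649 ; 1290 * 0.175 = 226 ⇒ total 875
20–39: 280 * 0.966 = 270
40–59: 1410 * 0.947 = 1335
60–79: 1290 * 0.927 = 1196
80+: 330 * 0.952 + 910 * 0.505 = 314 + 460 = 774
Net migration: 0–19 + 70 → 945; 20–39 − 70 → 200
End of period: [945, 200, 1335, 1196, 774]
After projecting period 2:
Births: 200 * 0.46 = 92 ; 1335 * 0.175 = 234 ⇒ total 326
20–39: 945 * 0.966 = 913
40–59: 200 * 0.947 = 189
60–79: 1335 * 0.927 = 1238
80+: 1196 * 0.952 + 774 * 0.505 = 1139 + 391 = 1530
Net migration: 0–19 + 70 → 396; 20–39 − 70 → 843
End of period: [396, 843, 189, 1238, 1530]

1238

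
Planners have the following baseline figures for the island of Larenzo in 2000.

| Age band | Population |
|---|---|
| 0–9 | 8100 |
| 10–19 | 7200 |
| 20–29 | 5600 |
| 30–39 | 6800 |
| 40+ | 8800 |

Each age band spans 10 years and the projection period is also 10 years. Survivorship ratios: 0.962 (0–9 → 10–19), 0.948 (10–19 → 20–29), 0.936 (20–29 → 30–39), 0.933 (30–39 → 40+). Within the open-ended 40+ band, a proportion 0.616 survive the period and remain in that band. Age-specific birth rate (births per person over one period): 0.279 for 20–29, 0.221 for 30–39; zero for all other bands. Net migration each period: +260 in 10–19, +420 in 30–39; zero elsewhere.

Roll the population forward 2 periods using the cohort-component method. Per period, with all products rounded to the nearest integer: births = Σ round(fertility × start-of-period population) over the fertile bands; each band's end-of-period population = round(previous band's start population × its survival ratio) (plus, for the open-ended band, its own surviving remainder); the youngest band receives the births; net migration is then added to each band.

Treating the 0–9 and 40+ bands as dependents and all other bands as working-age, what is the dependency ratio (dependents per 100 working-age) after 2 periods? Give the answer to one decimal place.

Period 1.
Births: 5600 × 0.279 = 1562 ; 6800 × 0.221 = 1503 ⇒ total 3065
10–19: 8100 × 0.962 = 7792
20–29: 7200 × 0.948 = 6826
30–39: 5600 × 0.936 = 5242
40+: 6800 × 0.933 + 8800 × 0.616 = 6344 + 5421 = 11765
Net migration: 10–19 + 260 → 8052; 30–39 + 420 → 5662
→ [3065, 8052, 6826, 5662, 11765]
Period 2.
Births: 6826 × 0.279 = 1904 ; 5662 × 0.221 = 1251 ⇒ total 3155
10–19: 3065 × 0.962 = 2949
20–29: 8052 × 0.948 = 7633
30–39: 6826 × 0.936 = 6389
40+: 5662 × 0.933 + 11765 × 0.616 = 5283 + 7247 = 12530
Net migration: 10–19 + 260 → 3209; 30–39 + 420 → 6809
→ [3155, 3209, 7633, 6809, 12530]
Dependents (band 0–9 + band 40+) = 3155 + 12530 = 15685; working-age = 17651; ratio = 15685/17651 × 100 = 88.9

88.9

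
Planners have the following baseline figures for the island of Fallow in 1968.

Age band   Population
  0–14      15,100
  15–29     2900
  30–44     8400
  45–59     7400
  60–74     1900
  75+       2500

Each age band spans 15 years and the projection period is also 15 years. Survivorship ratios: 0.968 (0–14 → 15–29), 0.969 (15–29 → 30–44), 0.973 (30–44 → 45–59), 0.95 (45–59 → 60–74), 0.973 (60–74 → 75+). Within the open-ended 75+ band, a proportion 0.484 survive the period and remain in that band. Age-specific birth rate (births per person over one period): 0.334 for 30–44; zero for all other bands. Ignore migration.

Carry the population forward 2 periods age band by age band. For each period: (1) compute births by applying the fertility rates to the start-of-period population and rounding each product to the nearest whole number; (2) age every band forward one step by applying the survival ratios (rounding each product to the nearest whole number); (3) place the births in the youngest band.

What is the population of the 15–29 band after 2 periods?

2716

— Period 1 —
Births: 8400 × 0.334 = 2806
15–29: 15100 × 0.968 = 14617
30–44: 2900 × 0.969 = 2810
45–59: 8400 × 0.973 = 8173
60–74: 7400 × 0.95 = 7030
75+: 1900 × 0.973 + 2500 × 0.484 = 1849 + 1210 = 3059
Giving 2806 / 14617 / 2810 / 8173 / 7030 / 3059.
— Period 2 —
Births: 2810 × 0.334 = 939
15–29: 2806 × 0.968 = 2716
30–44: 14617 × 0.969 = 14164
45–59: 2810 × 0.973 = 2734
60–74: 8173 × 0.95 = 7764
75+: 7030 × 0.973 + 3059 × 0.484 = 6840 + 1481 = 8321
Giving 939 / 2716 / 14164 / 2734 / 7764 / 8321.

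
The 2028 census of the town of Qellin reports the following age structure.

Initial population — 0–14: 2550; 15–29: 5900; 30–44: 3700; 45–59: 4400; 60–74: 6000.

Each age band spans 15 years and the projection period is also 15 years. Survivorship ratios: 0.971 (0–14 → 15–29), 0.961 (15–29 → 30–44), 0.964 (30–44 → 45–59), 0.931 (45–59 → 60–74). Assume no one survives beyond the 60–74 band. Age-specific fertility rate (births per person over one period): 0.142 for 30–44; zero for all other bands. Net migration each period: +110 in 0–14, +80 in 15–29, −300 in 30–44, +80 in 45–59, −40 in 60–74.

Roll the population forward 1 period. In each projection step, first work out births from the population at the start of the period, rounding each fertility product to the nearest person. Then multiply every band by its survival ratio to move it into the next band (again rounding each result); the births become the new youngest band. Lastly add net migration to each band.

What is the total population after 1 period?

Let group 1 be 0–14 through group 5 = 60–74.
Period 1.
Births: 3700 × 0.142 = 525
Group 2: 2550 × 0.971 = 2476
Group 3: 5900 × 0.961 = 5670
Group 4: 3700 × 0.964 = 3567
Group 5: 4400 × 0.931 = 4096
Net migration: Group 1 + 110 → 635; Group 2 + 80 → 2556; Group 3 − 300 → 5370; Group 4 + 80 → 3647; Group 5 − 40 → 4056
End of period: [635, 2556, 5370, 3647, 4056]
Total after period 1: 635 + 2556 + 5370 + 3647 + 4056 = 16264

16264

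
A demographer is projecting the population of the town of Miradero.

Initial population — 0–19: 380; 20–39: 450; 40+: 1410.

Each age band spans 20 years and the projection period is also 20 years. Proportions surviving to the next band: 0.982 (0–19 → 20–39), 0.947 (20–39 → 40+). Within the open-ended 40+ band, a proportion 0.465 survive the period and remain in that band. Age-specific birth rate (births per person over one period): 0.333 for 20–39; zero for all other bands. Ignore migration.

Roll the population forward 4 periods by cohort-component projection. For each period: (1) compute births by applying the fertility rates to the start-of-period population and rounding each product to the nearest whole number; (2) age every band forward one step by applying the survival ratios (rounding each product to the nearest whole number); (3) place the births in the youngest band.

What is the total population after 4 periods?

Numbering the groups 1..3 from youngest to oldest:
Period 1:
Births: 450 * 0.333 = 150
Group 2: 380 * 0.982 = 373
Group 3: 450 * 0.947 + 1410 * 0.465 = 426 + 656 = 1082
Population now: 0–19=150, 20–39=373, 40+=1082
Period 2:
Births: 373 * 0.333 = 124
Group 2: 150 * 0.982 = 147
Group 3: 373 * 0.947 + 1082 * 0.465 = 353 + 503 = 856
Population now: 0–19=124, 20–39=147, 40+=856
Period 3:
Births: 147 * 0.333 = 49
Group 2: 124 * 0.982 = 122
Group 3: 147 * 0.947 + 856 * 0.465 = 139 + 398 = 537
Population now: 0–19=49, 20–39=122, 40+=537
Period 4:
Births: 122 * 0.333 = 41
Group 2: 49 * 0.982 = 48
Group 3: 122 * 0.947 + 537 * 0.465 = 116 + 250 = 366
Population now: 0–19=41, 20–39=48, 40+=366
Total after period 4: 41 + 48 + 366 = 455

455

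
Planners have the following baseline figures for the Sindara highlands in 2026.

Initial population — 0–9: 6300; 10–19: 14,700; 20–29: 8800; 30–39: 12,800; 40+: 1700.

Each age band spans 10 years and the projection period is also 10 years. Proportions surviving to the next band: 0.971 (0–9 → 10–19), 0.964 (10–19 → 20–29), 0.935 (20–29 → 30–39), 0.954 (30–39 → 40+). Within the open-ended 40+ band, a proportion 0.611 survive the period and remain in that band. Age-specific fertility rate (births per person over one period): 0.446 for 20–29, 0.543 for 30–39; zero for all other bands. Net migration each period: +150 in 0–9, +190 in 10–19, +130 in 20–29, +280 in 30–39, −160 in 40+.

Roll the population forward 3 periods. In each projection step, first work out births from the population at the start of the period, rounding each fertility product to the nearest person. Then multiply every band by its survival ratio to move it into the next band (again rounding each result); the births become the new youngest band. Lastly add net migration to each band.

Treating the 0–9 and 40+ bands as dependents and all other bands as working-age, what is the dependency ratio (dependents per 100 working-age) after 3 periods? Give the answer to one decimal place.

118.8

(Groups numbered youngest = 1 to oldest = 5.)
[period 1]
Births: 8800 * 0.446 = 3925, 12800 * 0.543 = 6950 → 10875
Group 2: 6300 * 0.971 = 6117
Group 3: 14700 * 0.964 = 14171
Group 4: 8800 * 0.935 = 8228
Group 5: 12800 * 0.954 + 1700 * 0.611 = 12211 + 1039 = 13250
Net migration: Group 1 + 150 → 11025; Group 2 + 190 → 6307; Group 3 + 130 → 14301; Group 4 + 280 → 8508; Group 5 − 160 → 13090
Population now: 0–9=11025, 10–19=6307, 20–29=14301, 30–39=8508, 40+=13090
[period 2]
Births: 14301 * 0.446 = 6378, 8508 * 0.543 = 4620 → 10998
Group 2: 11025 * 0.971 = 10705
Group 3: 6307 * 0.964 = 6080
Group 4: 14301 * 0.935 = 13371
Group 5: 8508 * 0.954 + 13090 * 0.611 = 8117 + 7998 = 16115
Net migration: Group 1 + 150 → 11148; Group 2 + 190 → 10895; Group 3 + 130 → 6210; Group 4 + 280 → 13651; Group 5 − 160 → 15955
Population now: 0–9=11148, 10–19=10895, 20–29=6210, 30–39=13651, 40+=15955
[period 3]
Births: 6210 * 0.446 = 2770, 13651 * 0.543 = 7412 → 10182
Group 2: 11148 * 0.971 = 10825
Group 3: 10895 * 0.964 = 10503
Group 4: 6210 * 0.935 = 5806
Group 5: 13651 * 0.954 + 15955 * 0.611 = 13023 + 9749 = 22772
Net migration: Group 1 + 150 → 10332; Group 2 + 190 → 11015; Group 3 + 130 → 10633; Group 4 + 280 → 6086; Group 5 − 160 → 22612
Population now: 0–9=10332, 10–19=11015, 20–29=10633, 30–39=6086, 40+=22612
Dependents (band 0–9 + band 40+) = 10332 + 22612 = 32944; working-age = 27734; ratio = 32944/27734 × 100 = 118.8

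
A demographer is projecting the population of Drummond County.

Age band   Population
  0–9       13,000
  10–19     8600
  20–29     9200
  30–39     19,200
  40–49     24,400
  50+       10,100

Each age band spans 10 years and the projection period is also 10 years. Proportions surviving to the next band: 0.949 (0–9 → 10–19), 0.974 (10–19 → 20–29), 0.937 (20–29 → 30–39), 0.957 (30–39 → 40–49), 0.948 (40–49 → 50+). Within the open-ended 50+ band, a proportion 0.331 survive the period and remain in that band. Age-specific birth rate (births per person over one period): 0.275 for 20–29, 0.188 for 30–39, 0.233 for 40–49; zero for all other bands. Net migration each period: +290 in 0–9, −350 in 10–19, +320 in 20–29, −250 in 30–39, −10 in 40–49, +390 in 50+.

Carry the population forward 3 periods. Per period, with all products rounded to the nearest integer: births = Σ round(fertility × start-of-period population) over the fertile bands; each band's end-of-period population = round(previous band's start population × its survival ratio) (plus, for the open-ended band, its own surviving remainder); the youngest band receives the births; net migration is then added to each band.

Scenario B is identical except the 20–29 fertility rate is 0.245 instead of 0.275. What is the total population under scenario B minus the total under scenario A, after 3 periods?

[period 1]
Births: 9200 × 0.275 = 2530 ; 19200 × 0.188 = 3610 ; 24400 × 0.233 = 5685 → 11825
10–19: 13000 × 0.949 = 12337
20–29: 8600 × 0.974 = 8376
30–39: 9200 × 0.937 = 8620
40–49: 19200 × 0.957 = 18374
50+: 24400 × 0.948 + 10100 × 0.331 = 23131 + 3343 = 26474
Net migration: 0–9 + 290 → 12115; 10–19 − 350 → 11987; 20–29 + 320 → 8696; 30–39 − 250 → 8370; 40–49 − 10 → 18364; 50+ + 390 → 26864
Giving 12115 / 11987 / 8696 / 8370 / 18364 / 26864.
[period 2]
Births: 8696 × 0.275 = 2391 ; 8370 × 0.188 = 1574 ; 18364 × 0.233 = 4279 → 8244
10–19: 12115 × 0.949 = 11497
20–29: 11987 × 0.974 = 11675
30–39: 8696 × 0.937 = 8148
40–49: 8370 × 0.957 = 8010
50+: 18364 × 0.948 + 26864 × 0.331 = 17409 + 8892 = 26301
Net migration: 0–9 + 290 → 8534; 10–19 − 350 → 11147; 20–29 + 320 → 11995; 30–39 − 250 → 7898; 40–49 − 10 → 8000; 50+ + 390 → 26691
Giving 8534 / 11147 / 11995 / 7898 / 8000 / 26691.
[period 3]
Births: 11995 × 0.275 = 3299 ; 7898 × 0.188 = 1485 ; 8000 × 0.233 = 1864 → 6648
10–19: 8534 × 0.949 = 8099
20–29: 11147 × 0.974 = 10857
30–39: 11995 × 0.937 = 11239
40–49: 7898 × 0.957 = 7558
50+: 8000 × 0.948 + 26691 × 0.331 = 7584 + 8835 = 16419
Net migration: 0–9 + 290 → 6938; 10–19 − 350 → 7749; 20–29 + 320 → 11177; 30–39 − 250 → 10989; 40–49 − 10 → 7548; 50+ + 390 → 16809
Giving 6938 / 7749 / 11177 / 10989 / 7548 / 16809.
Scenario A total after 3 periods: 61210
Scenario B projection —
[period 1]
Births: 9200 × 0.245 = 2254 ; 19200 × 0.188 = 3610 ; 24400 × 0.233 = 5685 → 11549
10–19: 13000 × 0.949 = 12337
20–29: 8600 × 0.974 = 8376
30–39: 9200 × 0.937 = 8620
40–49: 19200 × 0.957 = 18374
50+: 24400 × 0.948 + 10100 × 0.331 = 23131 + 3343 = 26474
Net migration: 0–9 + 290 → 11839; 10–19 − 350 → 11987; 20–29 + 320 → 8696; 30–39 − 250 → 8370; 40–49 − 10 → 18364; 50+ + 390 → 26864
Giving 11839 / 11987 / 8696 / 8370 / 18364 / 26864.
[period 2]
Births: 8696 × 0.245 = 2131 ; 8370 × 0.188 = 1574 ; 18364 × 0.233 = 4279 → 7984
10–19: 11839 × 0.949 = 11235
20–29: 11987 × 0.974 = 11675
30–39: 8696 × 0.937 = 8148
40–49: 8370 × 0.957 = 8010
50+: 18364 × 0.948 + 26864 × 0.331 = 17409 + 8892 = 26301
Net migration: 0–9 + 290 → 8274; 10–19 − 350 → 10885; 20–29 + 320 → 11995; 30–39 − 250 → 7898; 40–49 − 10 → 8000; 50+ + 390 → 26691
Giving 8274 / 10885 / 11995 / 7898 / 8000 / 26691.
[period 3]
Births: 11995 × 0.245 = 2939 ; 7898 × 0.188 = 1485 ; 8000 × 0.233 = 1864 → 6288
10–19: 8274 × 0.949 = 7852
20–29: 10885 × 0.974 = 10602
30–39: 11995 × 0.937 = 11239
40–49: 7898 × 0.957 = 7558
50+: 8000 × 0.948 + 26691 × 0.331 = 7584 + 8835 = 16419
Net migration: 0–9 + 290 → 6578; 10–19 − 350 → 7502; 20–29 + 320 → 10922; 30–39 − 250 → 10989; 40–49 − 10 → 7548; 50+ + 390 → 16809
Giving 6578 / 7502 / 10922 / 10989 / 7548 / 16809.
Scenario B total after 3 periods: 60348
Difference B − A = 60348 − 61210 = -862

-862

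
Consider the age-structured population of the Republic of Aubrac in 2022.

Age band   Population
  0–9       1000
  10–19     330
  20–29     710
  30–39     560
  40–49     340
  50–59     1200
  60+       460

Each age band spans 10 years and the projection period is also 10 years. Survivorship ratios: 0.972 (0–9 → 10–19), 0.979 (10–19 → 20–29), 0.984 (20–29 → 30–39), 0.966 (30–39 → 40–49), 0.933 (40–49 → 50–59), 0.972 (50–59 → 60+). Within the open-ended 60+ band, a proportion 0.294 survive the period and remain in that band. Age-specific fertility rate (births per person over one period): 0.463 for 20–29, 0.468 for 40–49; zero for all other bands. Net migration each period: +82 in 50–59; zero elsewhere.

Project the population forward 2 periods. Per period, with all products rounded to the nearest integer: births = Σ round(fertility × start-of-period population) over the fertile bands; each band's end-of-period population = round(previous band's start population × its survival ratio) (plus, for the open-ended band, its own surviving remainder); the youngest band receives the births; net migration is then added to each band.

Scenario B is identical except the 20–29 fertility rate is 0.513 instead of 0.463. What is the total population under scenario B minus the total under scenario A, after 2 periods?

50

Call the bands 1 to 7, youngest first.
Period 1.
Births: 710 × 0.463 = 329  |  340 × 0.468 = 159 ⇒ total 488
Band 2: 1000 × 0.972 = 972
Band 3: 330 × 0.979 = 323
Band 4: 710 × 0.984 = 699
Band 5: 560 × 0.966 = 541
Band 6: 340 × 0.933 = 317
Band 7: 1200 × 0.972 + 460 × 0.294 = 1166 + 135 = 1301
Net migration: Band 6 + 82 → 399
End of period: [488, 972, 323, 699, 541, 399, 1301]
Period 2.
Births: 323 × 0.463 = 150  |  541 × 0.468 = 253 ⇒ total 403
Band 2: 488 × 0.972 = 474
Band 3: 972 × 0.979 = 952
Band 4: 323 × 0.984 = 318
Band 5: 699 × 0.966 = 675
Band 6: 541 × 0.933 = 505
Band 7: 399 × 0.972 + 1301 × 0.294 = 388 + 382 = 770
Net migration: Band 6 + 82 → 587
End of period: [403, 474, 952, 318, 675, 587, 770]
Scenario A total after 2 periods: 4179
Scenario B projection —
Period 1.
Births: 710 × 0.513 = 364  |  340 × 0.468 = 159 ⇒ total 523
Band 2: 1000 × 0.972 = 972
Band 3: 330 × 0.979 = 323
Band 4: 710 × 0.984 = 699
Band 5: 560 × 0.966 = 541
Band 6: 340 × 0.933 = 317
Band 7: 1200 × 0.972 + 460 × 0.294 = 1166 + 135 = 1301
Net migration: Band 6 + 82 → 399
End of period: [523, 972, 323, 699, 541, 399, 1301]
Period 2.
Births: 323 × 0.513 = 166  |  541 × 0.468 = 253 ⇒ total 419
Band 2: 523 × 0.972 = 508
Band 3: 972 × 0.979 = 952
Band 4: 323 × 0.984 = 318
Band 5: 699 × 0.966 = 675
Band 6: 541 × 0.933 = 505
Band 7: 399 × 0.972 + 1301 × 0.294 = 388 + 382 = 770
Net migration: Band 6 + 82 → 587
End of period: [419, 508, 952, 318, 675, 587, 770]
Scenario B total after 2 periods: 4229
Difference B − A = 4229 − 4179 = 50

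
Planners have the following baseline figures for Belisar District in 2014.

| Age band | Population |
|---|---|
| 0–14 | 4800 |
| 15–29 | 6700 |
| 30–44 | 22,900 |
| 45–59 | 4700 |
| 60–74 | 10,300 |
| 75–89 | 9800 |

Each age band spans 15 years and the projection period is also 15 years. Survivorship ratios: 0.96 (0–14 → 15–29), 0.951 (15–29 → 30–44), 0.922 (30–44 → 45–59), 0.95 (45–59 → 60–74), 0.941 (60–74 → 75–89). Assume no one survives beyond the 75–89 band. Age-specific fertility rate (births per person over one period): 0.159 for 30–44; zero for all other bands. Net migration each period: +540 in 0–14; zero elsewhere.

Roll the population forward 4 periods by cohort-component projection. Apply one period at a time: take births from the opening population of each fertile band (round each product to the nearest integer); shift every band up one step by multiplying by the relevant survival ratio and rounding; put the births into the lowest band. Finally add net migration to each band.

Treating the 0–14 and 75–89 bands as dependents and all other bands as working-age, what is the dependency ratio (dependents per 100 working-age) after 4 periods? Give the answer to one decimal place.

Let band 1 be 0–14 through band 6 = 75–89.
Period 1:
Births: 22900 × 0.159 = 3641
Band 2: 4800 × 0.96 = 4608
Band 3: 6700 × 0.951 = 6372
Band 4: 22900 × 0.922 = 21114
Band 5: 4700 × 0.95 = 4465
Band 6: 10300 × 0.941 = 9692
Net migration: Band 1 + 540 → 4181
Population now: 0–14=4181, 15–29=4608, 30–44=6372, 45–59=21114, 60–74=4465, 75–89=9692
Period 2:
Births: 6372 × 0.159 = 1013
Band 2: 4181 × 0.96 = 4014
Band 3: 4608 × 0.951 = 4382
Band 4: 6372 × 0.922 = 5875
Band 5: 21114 × 0.95 = 20058
Band 6: 4465 × 0.941 = 4202
Net migration: Band 1 + 540 → 1553
Population now: 0–14=1553, 15–29=4014, 30–44=4382, 45–59=5875, 60–74=20058, 75–89=4202
Period 3:
Births: 4382 × 0.159 = 697
Band 2: 1553 × 0.96 = 1491
Band 3: 4014 × 0.951 = 3817
Band 4: 4382 × 0.922 = 4040
Band 5: 5875 × 0.95 = 5581
Band 6: 20058 × 0.941 = 18875
Net migration: Band 1 + 540 → 1237
Population now: 0–14=1237, 15–29=1491, 30–44=3817, 45–59=4040, 60–74=5581, 75–89=18875
Period 4:
Births: 3817 × 0.159 = 607
Band 2: 1237 × 0.96 = 1188
Band 3: 1491 × 0.951 = 1418
Band 4: 3817 × 0.922 = 3519
Band 5: 4040 × 0.95 = 3838
Band 6: 5581 × 0.941 = 5252
Net migration: Band 1 + 540 → 1147
Population now: 0–14=1147, 15–29=1188, 30–44=1418, 45–59=3519, 60–74=3838, 75–89=5252
Dependents (band 0–14 + band 75–89) = 1147 + 5252 = 6399; working-age = 9963; ratio = 6399/9963 × 100 = 64.2

64.2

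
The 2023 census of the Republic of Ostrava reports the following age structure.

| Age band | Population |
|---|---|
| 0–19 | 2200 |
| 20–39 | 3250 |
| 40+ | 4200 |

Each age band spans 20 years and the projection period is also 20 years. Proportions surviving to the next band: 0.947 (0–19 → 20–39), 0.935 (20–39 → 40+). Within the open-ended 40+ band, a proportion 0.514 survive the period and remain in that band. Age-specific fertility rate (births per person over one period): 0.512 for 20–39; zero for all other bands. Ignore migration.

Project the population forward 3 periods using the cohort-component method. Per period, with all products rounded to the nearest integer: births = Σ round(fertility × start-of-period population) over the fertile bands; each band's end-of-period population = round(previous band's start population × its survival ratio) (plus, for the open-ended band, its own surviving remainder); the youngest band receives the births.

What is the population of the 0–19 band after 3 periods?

807

Let band 1 be 0–19 through band 3 = 40+.
After projecting period 1:
Births: 3250 × 0.512 = 1664
Band 2: 2200 × 0.947 = 2083
Band 3: 3250 × 0.935 + 4200 × 0.514 = 3039 + 2159 = 5198
→ [1664, 2083, 5198]
After projecting period 2:
Births: 2083 × 0.512 = 1066
Band 2: 1664 × 0.947 = 1576
Band 3: 2083 × 0.935 + 5198 × 0.514 = 1948 + 2672 = 4620
→ [1066, 1576, 4620]
After projecting period 3:
Births: 1576 × 0.512 = 807
Band 2: 1066 × 0.947 = 1010
Band 3: 1576 × 0.935 + 4620 × 0.514 = 1474 + 2375 = 3849
→ [807, 1010, 3849]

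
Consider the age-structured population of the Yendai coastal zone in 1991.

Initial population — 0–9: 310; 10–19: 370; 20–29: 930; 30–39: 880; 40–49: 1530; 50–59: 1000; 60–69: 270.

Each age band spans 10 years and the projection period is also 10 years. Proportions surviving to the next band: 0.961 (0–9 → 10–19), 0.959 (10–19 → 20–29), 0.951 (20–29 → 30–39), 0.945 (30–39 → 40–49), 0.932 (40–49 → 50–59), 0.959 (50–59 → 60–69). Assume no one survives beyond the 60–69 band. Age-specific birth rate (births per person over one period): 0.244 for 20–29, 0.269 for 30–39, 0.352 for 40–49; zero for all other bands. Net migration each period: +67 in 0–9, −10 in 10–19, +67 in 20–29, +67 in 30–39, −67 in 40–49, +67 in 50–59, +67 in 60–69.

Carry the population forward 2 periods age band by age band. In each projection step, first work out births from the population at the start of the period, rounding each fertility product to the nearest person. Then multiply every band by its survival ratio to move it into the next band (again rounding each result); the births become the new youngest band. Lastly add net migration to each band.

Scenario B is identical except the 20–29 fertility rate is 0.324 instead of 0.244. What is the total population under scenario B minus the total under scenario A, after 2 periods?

— Period 1 —
Births: 930 * 0.244 = 227  |  880 * 0.269 = 237  |  1530 * 0.352 = 539 ⇒ total 1003
10–19: 310 * 0.961 = 298
20–29: 370 * 0.959 = 355
30–39: 930 * 0.951 = 884
40–49: 880 * 0.945 = 832
50–59: 1530 * 0.932 = 1426
60–69: 1000 * 0.959 = 959
Net migration: 0–9 + 67 → 1070; 10–19 − 10 → 288; 20–29 + 67 → 422; 30–39 + 67 → 951; 40–49 − 67 → 765; 50–59 + 67 → 1493; 60–69 + 67 → 1026
Giving 1070 / 288 / 422 / 951 / 765 / 1493 / 1026.
— Period 2 —
Births: 422 * 0.244 = 103  |  951 * 0.269 = 256  |  765 * 0.352 = 269 ⇒ total 628
10–19: 1070 * 0.961 = 1028
20–29: 288 * 0.959 = 276
30–39: 422 * 0.951 = 401
40–49: 951 * 0.945 = 899
50–59: 765 * 0.932 = 713
60–69: 1493 * 0.959 = 1432
Net migration: 0–9 + 67 → 695; 10–19 − 10 → 1018; 20–29 + 67 → 343; 30–39 + 67 → 468; 40–49 − 67 → 832; 50–59 + 67 → 780; 60–69 + 67 → 1499
Giving 695 / 1018 / 343 / 468 / 832 / 780 / 1499.
Scenario A total after 2 periods: 5635
Scenario B projection —
— Period 1 —
Births: 930 * 0.324 = 301  |  880 * 0.269 = 237  |  1530 * 0.352 = 539 ⇒ total 1077
10–19: 310 * 0.961 = 298
20–29: 370 * 0.959 = 355
30–39: 930 * 0.951 = 884
40–49: 880 * 0.945 = 832
50–59: 1530 * 0.932 = 1426
60–69: 1000 * 0.959 = 959
Net migration: 0–9 + 67 → 1144; 10–19 − 10 → 288; 20–29 + 67 → 422; 30–39 + 67 → 951; 40–49 − 67 → 765; 50–59 + 67 → 1493; 60–69 + 67 → 1026
Giving 1144 / 288 / 422 / 951 / 765 / 1493 / 1026.
— Period 2 —
Births: 422 * 0.324 = 137  |  951 * 0.269 = 256  |  765 * 0.352 = 269 ⇒ total 662
10–19: 1144 * 0.961 = 1099
20–29: 288 * 0.959 = 276
30–39: 422 * 0.951 = 401
40–49: 951 * 0.945 = 899
50–59: 765 * 0.932 = 713
60–69: 1493 * 0.959 = 1432
Net migration: 0–9 + 67 → 729; 10–19 − 10 → 1089; 20–29 + 67 → 343; 30–39 + 67 → 468; 40–49 − 67 → 832; 50–59 + 67 → 780; 60–69 + 67 → 1499
Giving 729 / 1089 / 343 / 468 / 832 / 780 / 1499.
Scenario B total after 2 periods: 5740
Difference B − A = 5740 − 5635 = 105

105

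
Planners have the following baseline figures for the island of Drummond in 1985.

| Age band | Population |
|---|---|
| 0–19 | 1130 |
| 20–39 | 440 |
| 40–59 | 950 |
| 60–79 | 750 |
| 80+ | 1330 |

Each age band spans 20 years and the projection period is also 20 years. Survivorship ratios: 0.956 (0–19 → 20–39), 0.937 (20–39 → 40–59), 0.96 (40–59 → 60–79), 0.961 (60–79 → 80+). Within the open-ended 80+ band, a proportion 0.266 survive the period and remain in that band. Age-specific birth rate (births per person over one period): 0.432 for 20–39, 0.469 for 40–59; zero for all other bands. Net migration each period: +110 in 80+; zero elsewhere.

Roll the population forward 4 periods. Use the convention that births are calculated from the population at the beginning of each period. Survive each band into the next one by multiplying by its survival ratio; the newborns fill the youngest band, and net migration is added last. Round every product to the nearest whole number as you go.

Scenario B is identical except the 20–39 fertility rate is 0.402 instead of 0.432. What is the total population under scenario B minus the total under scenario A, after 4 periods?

— Period 1 —
Births: 440 × 0.432 = 190, 950 × 0.469 = 446 — total 636
20–39: 1130 × 0.956 = 1080
40–59: 440 × 0.937 = 412
60–79: 950 × 0.96 = 912
80+: 750 × 0.961 + 1330 × 0.266 = 721 + 354 = 1075
Net migration: 80+ + 110 → 1185
Population now: 0–19=636, 20–39=1080, 40–59=412, 60–79=912, 80+=1185
— Period 2 —
Births: 1080 × 0.432 = 467, 412 × 0.469 = 193 — total 660
20–39: 636 × 0.956 = 608
40–59: 1080 × 0.937 = 1012
60–79: 412 × 0.96 = 396
80+: 912 × 0.961 + 1185 × 0.266 = 876 + 315 = 1191
Net migration: 80+ + 110 → 1301
Population now: 0–19=660, 20–39=608, 40–59=1012, 60–79=396, 80+=1301
— Period 3 —
Births: 608 × 0.432 = 263, 1012 × 0.469 = 475 — total 738
20–39: 660 × 0.956 = 631
40–59: 608 × 0.937 = 570
60–79: 1012 × 0.96 = 972
80+: 396 × 0.961 + 1301 × 0.266 = 381 + 346 = 727
Net migration: 80+ + 110 → 837
Population now: 0–19=738, 20–39=631, 40–59=570, 60–79=972, 80+=837
— Period 4 —
Births: 631 × 0.432 = 273, 570 × 0.469 = 267 — total 540
20–39: 738 × 0.956 = 706
40–59: 631 × 0.937 = 591
60–79: 570 × 0.96 = 547
80+: 972 × 0.961 + 837 × 0.266 = 934 + 223 = 1157
Net migration: 80+ + 110 → 1267
Population now: 0–19=540, 20–39=706, 40–59=591, 60–79=547, 80+=1267
Scenario A total after 4 periods: 3651
Scenario B projection —
— Period 1 —
Births: 440 × 0.402 = 177, 950 × 0.469 = 446 — total 623
20–39: 1130 × 0.956 = 1080
40–59: 440 × 0.937 = 412
60–79: 950 × 0.96 = 912
80+: 750 × 0.961 + 1330 × 0.266 = 721 + 354 = 1075
Net migration: 80+ + 110 → 1185
Population now: 0–19=623, 20–39=1080, 40–59=412, 60–79=912, 80+=1185
— Period 2 —
Births: 1080 × 0.402 = 434, 412 × 0.469 = 193 — total 627
20–39: 623 × 0.956 = 596
40–59: 1080 × 0.937 = 1012
60–79: 412 × 0.96 = 396
80+: 912 × 0.961 + 1185 × 0.266 = 876 + 315 = 1191
Net migration: 80+ + 110 → 1301
Population now: 0–19=627, 20–39=596, 40–59=1012, 60–79=396, 80+=1301
— Period 3 —
Births: 596 × 0.402 = 240, 1012 × 0.469 = 475 — total 715
20–39: 627 × 0.956 = 599
40–59: 596 × 0.937 = 558
60–79: 1012 × 0.96 = 972
80+: 396 × 0.961 + 1301 × 0.266 = 381 + 346 = 727
Net migration: 80+ + 110 → 837
Population now: 0–19=715, 20–39=599, 40–59=558, 60–79=972, 80+=837
— Period 4 —
Births: 599 × 0.402 = 241, 558 × 0.469 = 262 — total 503
20–39: 715 × 0.956 = 684
40–59: 599 × 0.937 = 561
60–79: 558 × 0.96 = 536
80+: 972 × 0.961 + 837 × 0.266 = 934 + 223 = 1157
Net migration: 80+ + 110 → 1267
Population now: 0–19=503, 20–39=684, 40–59=561, 60–79=536, 80+=1267
Scenario B total after 4 periods: 3551
Difference B − A = 3551 − 3651 = -100

-100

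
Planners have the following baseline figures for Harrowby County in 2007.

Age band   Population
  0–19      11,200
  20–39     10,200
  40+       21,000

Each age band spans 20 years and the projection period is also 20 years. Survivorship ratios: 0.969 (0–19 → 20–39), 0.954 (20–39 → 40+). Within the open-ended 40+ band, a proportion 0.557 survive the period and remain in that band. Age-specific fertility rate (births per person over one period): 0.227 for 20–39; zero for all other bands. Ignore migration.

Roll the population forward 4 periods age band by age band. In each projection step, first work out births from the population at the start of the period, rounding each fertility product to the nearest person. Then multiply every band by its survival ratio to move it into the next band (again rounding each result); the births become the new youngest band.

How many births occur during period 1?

2315

Call the groups 1 to 3, youngest first.
— Period 1 —
Births: 10200 × 0.227 = 2315
Group 2: 11200 × 0.969 = 10853
Group 3: 10200 × 0.954 + 21000 × 0.557 = 9731 + 11697 = 21428
→ [2315, 10853, 21428]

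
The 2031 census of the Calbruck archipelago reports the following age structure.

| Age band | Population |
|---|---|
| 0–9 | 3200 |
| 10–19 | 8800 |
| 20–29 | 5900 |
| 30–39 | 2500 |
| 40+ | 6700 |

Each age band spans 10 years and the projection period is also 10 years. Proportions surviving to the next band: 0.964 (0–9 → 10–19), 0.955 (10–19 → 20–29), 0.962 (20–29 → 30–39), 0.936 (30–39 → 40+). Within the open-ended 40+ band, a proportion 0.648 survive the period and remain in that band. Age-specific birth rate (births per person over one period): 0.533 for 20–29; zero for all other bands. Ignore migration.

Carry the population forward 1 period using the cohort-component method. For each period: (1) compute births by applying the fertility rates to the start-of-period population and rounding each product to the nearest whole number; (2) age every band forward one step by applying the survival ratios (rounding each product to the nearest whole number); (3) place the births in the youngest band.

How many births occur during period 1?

— Period 1 —
Births: 5900 × 0.533 = 3145
10–19: 3200 × 0.964 = 3085
20–29: 8800 × 0.955 = 8404
30–39: 5900 × 0.962 = 5676
40+: 2500 × 0.936 + 6700 × 0.648 = 2340 + 4342 = 6682
Giving 3145 / 3085 / 8404 / 5676 / 6682.

3145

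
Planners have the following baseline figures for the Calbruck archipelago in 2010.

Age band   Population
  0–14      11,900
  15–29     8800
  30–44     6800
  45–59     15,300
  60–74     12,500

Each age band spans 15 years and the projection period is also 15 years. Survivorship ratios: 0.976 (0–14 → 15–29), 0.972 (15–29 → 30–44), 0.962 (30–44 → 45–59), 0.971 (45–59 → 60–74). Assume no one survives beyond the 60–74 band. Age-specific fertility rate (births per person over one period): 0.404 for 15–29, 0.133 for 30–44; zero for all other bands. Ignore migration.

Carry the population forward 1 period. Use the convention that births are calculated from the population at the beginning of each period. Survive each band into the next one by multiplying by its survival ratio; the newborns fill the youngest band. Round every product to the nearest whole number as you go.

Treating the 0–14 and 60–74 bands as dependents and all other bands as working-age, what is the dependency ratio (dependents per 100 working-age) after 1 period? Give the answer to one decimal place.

72.3

Numbering the groups 1..5 from youngest to oldest:
After projecting period 1:
Births: 8800 × 0.404 = 3555, 6800 × 0.133 = 904 → total 4459
Group 2: 11900 × 0.976 = 11614
Group 3: 8800 × 0.972 = 8554
Group 4: 6800 × 0.962 = 6542
Group 5: 15300 × 0.971 = 14856
→ [4459, 11614, 8554, 6542, 14856]
Dependents (band 0–14 + band 60–74) = 4459 + 14856 = 19315; working-age = 26710; ratio = 19315/26710 × 100 = 72.3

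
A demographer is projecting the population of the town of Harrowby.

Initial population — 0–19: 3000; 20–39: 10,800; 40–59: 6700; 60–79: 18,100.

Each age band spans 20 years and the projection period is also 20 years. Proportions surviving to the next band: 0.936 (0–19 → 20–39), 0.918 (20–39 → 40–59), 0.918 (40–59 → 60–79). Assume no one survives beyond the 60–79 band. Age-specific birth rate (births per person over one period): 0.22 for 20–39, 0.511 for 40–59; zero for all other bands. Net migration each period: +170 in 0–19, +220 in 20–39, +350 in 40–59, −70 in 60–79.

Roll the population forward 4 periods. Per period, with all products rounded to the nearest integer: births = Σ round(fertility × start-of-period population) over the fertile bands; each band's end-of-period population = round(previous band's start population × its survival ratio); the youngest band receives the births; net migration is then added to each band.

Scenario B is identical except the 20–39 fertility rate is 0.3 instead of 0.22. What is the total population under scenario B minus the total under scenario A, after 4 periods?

Let band 1 be 0–19 through band 4 = 60–79.
Period 1:
Births: 10800 * 0.22 = 2376  |  6700 * 0.511 = 3424 ⇒ total 5800
Band 2: 3000 * 0.936 = 2808
Band 3: 10800 * 0.918 = 9914
Band 4: 6700 * 0.918 = 6151
Net migration: Band 1 + 170 → 5970; Band 2 + 220 → 3028; Band 3 + 350 → 10264; Band 4 − 70 → 6081
End of period: [5970, 3028, 10264, 6081]
Period 2:
Births: 3028 * 0.22 = 666  |  10264 * 0.511 = 5245 ⇒ total 5911
Band 2: 5970 * 0.936 = 5588
Band 3: 3028 * 0.918 = 2780
Band 4: 10264 * 0.918 = 9422
Net migration: Band 1 + 170 → 6081; Band 2 + 220 → 5808; Band 3 + 350 → 3130; Band 4 − 70 → 9352
End of period: [6081, 5808, 3130, 9352]
Period 3:
Births: 5808 * 0.22 = 1278  |  3130 * 0.511 = 1599 ⇒ total 2877
Band 2: 6081 * 0.936 = 5692
Band 3: 5808 * 0.918 = 5332
Band 4: 3130 * 0.918 = 2873
Net migration: Band 1 + 170 → 3047; Band 2 + 220 → 5912; Band 3 + 350 → 5682; Band 4 − 70 → 2803
End of period: [3047, 5912, 5682, 2803]
Period 4:
Births: 5912 * 0.22 = 1301  |  5682 * 0.511 = 2904 ⇒ total 4205
Band 2: 3047 * 0.936 = 2852
Band 3: 5912 * 0.918 = 5427
Band 4: 5682 * 0.918 = 5216
Net migration: Band 1 + 170 → 4375; Band 2 + 220 → 3072; Band 3 + 350 → 5777; Band 4 − 70 → 5146
End of period: [4375, 3072, 5777, 5146]
Scenario A total after 4 periods: 18370
Scenario B projection —
Period 1:
Births: 10800 * 0.3 = 3240  |  6700 * 0.511 = 3424 ⇒ total 6664
Band 2: 3000 * 0.936 = 2808
Band 3: 10800 * 0.918 = 9914
Band 4: 6700 * 0.918 = 6151
Net migration: Band 1 + 170 → 6834; Band 2 + 220 → 3028; Band 3 + 350 → 10264; Band 4 − 70 → 6081
End of period: [6834, 3028, 10264, 6081]
Period 2:
Births: 3028 * 0.3 = 908  |  10264 * 0.511 = 5245 ⇒ total 6153
Band 2: 6834 * 0.936 = 6397
Band 3: 3028 * 0.918 = 2780
Band 4: 10264 * 0.918 = 9422
Net migration: Band 1 + 170 → 6323; Band 2 + 220 → 6617; Band 3 + 350 → 3130; Band 4 − 70 → 9352
End of period: [6323, 6617, 3130, 9352]
Period 3:
Births: 6617 * 0.3 = 1985  |  3130 * 0.511 = 1599 ⇒ total 3584
Band 2: 6323 * 0.936 = 5918
Band 3: 6617 * 0.918 = 6074
Band 4: 3130 * 0.918 = 2873
Net migration: Band 1 + 170 → 3754; Band 2 + 220 → 6138; Band 3 + 350 → 6424; Band 4 − 70 → 2803
End of period: [3754, 6138, 6424, 2803]
Period 4:
Births: 6138 * 0.3 = 1841  |  6424 * 0.511 = 3283 ⇒ total 5124
Band 2: 3754 * 0.936 = 3514
Band 3: 6138 * 0.918 = 5635
Band 4: 6424 * 0.918 = 5897
Net migration: Band 1 + 170 → 5294; Band 2 + 220 → 3734; Band 3 + 350 → 5985; Band 4 − 70 → 5827
End of period: [5294, 3734, 5985, 5827]
Scenario B total after 4 periods: 20840
Difference B − A = 20840 − 18370 = 2470

2470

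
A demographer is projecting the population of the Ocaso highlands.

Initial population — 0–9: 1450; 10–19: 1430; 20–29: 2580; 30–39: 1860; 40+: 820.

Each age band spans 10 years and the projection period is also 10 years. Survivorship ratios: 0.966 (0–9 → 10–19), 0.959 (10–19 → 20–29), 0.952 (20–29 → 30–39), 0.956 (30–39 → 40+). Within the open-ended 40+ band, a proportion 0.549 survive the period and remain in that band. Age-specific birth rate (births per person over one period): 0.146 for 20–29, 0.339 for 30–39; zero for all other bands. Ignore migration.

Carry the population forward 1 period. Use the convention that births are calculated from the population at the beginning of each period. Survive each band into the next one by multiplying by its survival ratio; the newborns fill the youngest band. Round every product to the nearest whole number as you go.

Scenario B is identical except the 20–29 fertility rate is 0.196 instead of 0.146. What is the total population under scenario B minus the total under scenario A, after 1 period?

Numbering the groups 1..5 from youngest to oldest:
— Period 1 —
Births: 2580 × 0.146 = 377, 1860 × 0.339 = 631 → 1008
Group 2: 1450 × 0.966 = 1401
Group 3: 1430 × 0.959 = 1371
Group 4: 2580 × 0.952 = 2456
Group 5: 1860 × 0.956 + 820 × 0.549 = 1778 + 450 = 2228
→ [1008, 1401, 1371, 2456, 2228]
Scenario A total after 1 period: 8464
Scenario B projection —
— Period 1 —
Births: 2580 × 0.196 = 506, 1860 × 0.339 = 631 → 1137
Group 2: 1450 × 0.966 = 1401
Group 3: 1430 × 0.959 = 1371
Group 4: 2580 × 0.952 = 2456
Group 5: 1860 × 0.956 + 820 × 0.549 = 1778 + 450 = 2228
→ [1137, 1401, 1371, 2456, 2228]
Scenario B total after 1 period: 8593
Difference B − A = 8593 − 8464 = 129

129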